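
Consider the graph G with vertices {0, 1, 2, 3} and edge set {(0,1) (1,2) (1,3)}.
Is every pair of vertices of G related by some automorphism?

No

Vertex 1 is the only vertex of degree 3, so every automorphism fixes it; G is not vertex-transitive.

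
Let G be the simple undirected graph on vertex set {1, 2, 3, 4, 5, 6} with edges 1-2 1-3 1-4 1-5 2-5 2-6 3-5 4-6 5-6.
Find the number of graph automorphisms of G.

Degrees alone do not determine every vertex (e.g. 1 and 5 both have degree 4), but their neighbour-degree multisets differ: N(1) has degrees [2, 2, 3, 4] while N(5) has degrees [2, 3, 3, 4]. Repeating this refinement separates all vertices, so the only automorphism is the identity.

1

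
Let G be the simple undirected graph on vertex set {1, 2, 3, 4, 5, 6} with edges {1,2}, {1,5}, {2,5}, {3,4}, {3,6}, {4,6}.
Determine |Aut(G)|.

72

G has two connected components, {1, 2, 5} and {3, 4, 6}; each is 2-regular, so G = C_3 ⊔ C_3. With two isomorphic components, Aut(G) = Aut(C_3) ≀ S_2 = (D_3 × D_3) ⋊ Z_2: permute each cycle by D_3, then optionally swap the two cycles. Order 2·(2·3)² = 72.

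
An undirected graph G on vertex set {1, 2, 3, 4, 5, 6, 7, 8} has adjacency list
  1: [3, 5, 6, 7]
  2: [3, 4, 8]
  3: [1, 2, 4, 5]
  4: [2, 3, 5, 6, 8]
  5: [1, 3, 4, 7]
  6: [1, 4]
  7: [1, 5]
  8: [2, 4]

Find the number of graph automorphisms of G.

1

Degrees alone do not determine every vertex (e.g. 1 and 3 both have degree 4), but their neighbour-degree multisets differ: N(1) has degrees [2, 2, 4, 4] while N(3) has degrees [3, 4, 4, 5]. Repeating this refinement separates all vertices, so the only automorphism is the identity.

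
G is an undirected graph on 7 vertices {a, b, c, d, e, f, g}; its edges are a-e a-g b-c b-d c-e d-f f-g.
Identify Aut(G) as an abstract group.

Every vertex has degree 2 and the graph is connected, so G is the 7-cycle C_7. C_7 has 7 rotations and 7 reflections, so Aut(C_7) ≅ D_7 of order 14.

D_7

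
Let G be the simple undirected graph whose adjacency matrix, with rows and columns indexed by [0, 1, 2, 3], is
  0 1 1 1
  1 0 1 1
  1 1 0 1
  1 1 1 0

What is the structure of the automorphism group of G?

All 4 vertices are pairwise adjacent: G = K_4. Every bijection on the vertex set is an automorphism of K_4; hence Aut(K_4) ≅ S_4, order 24.

S_4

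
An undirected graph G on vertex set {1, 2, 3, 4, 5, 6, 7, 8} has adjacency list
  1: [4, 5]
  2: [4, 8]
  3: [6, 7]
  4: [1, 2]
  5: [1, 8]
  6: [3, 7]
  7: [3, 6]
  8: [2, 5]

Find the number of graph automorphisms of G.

G has two connected components, {1, 2, 4, 5, 8} and {3, 6, 7}; each is 2-regular, so G = C_5 ⊔ C_3. The components are non-isomorphic (different sizes), so Aut(G) = Aut(C_3) × Aut(C_5) = D_3 × D_5 of order 6·10 = 60.

60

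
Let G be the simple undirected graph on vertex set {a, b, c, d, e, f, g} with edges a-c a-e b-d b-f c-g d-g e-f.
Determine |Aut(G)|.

G is 2-regular and connected on 7 vertices, i.e. the cycle C_7. The automorphisms of the 7-cycle are exactly the symmetries of a regular 7-gon: the dihedral group D_7, |D_7| = 14.

14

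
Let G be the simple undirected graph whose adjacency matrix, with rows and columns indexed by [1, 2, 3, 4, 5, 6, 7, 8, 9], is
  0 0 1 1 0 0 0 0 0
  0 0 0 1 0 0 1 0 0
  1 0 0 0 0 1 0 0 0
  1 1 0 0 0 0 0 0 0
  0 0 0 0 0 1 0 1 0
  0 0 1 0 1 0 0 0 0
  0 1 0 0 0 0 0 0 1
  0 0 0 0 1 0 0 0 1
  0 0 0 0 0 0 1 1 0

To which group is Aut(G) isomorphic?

Every vertex has degree 2 and the graph is connected, so G is the 9-cycle C_9. The automorphisms of the 9-cycle are exactly the symmetries of a regular 9-gon: the dihedral group D_9, |D_9| = 18.

D_9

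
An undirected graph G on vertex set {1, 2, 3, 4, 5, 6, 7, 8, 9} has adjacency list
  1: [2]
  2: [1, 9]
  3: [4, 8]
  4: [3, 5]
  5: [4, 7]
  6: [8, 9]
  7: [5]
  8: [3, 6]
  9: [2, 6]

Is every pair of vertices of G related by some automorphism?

No

Automorphisms preserve degree, but G has vertices of degree 1 and vertices of degree 2; no automorphism maps one to the other, so G is not vertex-transitive.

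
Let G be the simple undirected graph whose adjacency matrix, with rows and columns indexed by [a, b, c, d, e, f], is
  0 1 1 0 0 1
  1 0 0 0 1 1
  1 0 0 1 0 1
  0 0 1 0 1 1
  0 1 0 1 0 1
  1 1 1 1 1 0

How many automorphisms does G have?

Vertex f is the unique vertex of degree 5; the remaining 5 vertices each have degree 3 and induce a cycle, so G is the wheel on 6 vertices with hub f. Every automorphism fixes the hub and acts on the rim 5-cycle, so Aut(G) ≅ Aut(C_5) = D_5 of order 10.

10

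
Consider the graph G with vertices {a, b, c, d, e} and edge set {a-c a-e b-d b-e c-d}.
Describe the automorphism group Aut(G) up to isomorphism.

G is 2-regular and connected on 5 vertices, i.e. the cycle C_5. The automorphisms of the 5-cycle are exactly the symmetries of a regular 5-gon: the dihedral group D_5, |D_5| = 10.

D_5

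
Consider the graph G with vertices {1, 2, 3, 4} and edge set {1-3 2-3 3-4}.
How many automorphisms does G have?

Vertex 3 has degree 3 and every other vertex has degree 1, so G is the star K_{1,3} with centre 3. Any automorphism fixes the centre and permutes the 3 leaves freely, so Aut(G) ≅ S_3 of order 3! = 6.

6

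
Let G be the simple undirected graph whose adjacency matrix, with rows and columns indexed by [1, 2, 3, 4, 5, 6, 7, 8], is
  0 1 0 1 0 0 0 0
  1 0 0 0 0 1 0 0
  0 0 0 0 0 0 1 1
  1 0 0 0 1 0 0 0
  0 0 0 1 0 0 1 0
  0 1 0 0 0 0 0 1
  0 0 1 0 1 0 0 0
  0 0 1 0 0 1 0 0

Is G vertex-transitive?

Every vertex has degree 2 and the graph is connected, so G is the 8-cycle C_8. The automorphisms of the 8-cycle are exactly the symmetries of a regular 8-gon: the dihedral group D_8, |D_8| = 16. Under this action every vertex can be carried to every other, so G is vertex-transitive.

Yes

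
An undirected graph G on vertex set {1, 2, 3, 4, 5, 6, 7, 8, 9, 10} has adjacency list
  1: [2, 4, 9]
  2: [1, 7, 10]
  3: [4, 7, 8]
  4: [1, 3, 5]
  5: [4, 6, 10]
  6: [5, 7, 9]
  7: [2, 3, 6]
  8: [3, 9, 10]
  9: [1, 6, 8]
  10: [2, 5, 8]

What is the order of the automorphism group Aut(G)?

G is 3-regular on 10 vertices with no triangles and no 4-cycles (girth 5): this is the Petersen graph. It is a classical fact that the Petersen graph has automorphism group S_5 (order 120), arising from its description as the Kneser graph K(5,2).

120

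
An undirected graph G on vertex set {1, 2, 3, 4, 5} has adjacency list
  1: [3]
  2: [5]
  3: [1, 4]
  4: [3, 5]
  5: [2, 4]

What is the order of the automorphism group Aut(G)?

The degree sequence is [1, 1, 2, 2, 2]; the two degree-1 vertices 1 and 2 are the ends of a path, so G = P_5. The only nontrivial automorphism of a path is the end-to-end reflection, so Aut(G) ≅ Z_2.

2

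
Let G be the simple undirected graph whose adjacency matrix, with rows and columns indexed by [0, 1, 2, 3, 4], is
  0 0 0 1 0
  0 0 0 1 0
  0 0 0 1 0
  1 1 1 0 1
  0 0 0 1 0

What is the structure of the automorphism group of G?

Vertex 3 has degree 4 and every other vertex has degree 1, so G is the star K_{1,4} with centre 3. Any automorphism fixes the centre and permutes the 4 leaves freely, so Aut(G) ≅ S_4 of order 4! = 24.

the symmetric group on 4 letters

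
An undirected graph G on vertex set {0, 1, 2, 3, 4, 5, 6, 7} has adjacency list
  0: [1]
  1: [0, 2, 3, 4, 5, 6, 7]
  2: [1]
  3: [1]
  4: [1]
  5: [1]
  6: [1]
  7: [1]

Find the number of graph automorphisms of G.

5040

Vertex 1 has degree 7 and every other vertex has degree 1, so G is the star K_{1,7} with centre 1. Any automorphism fixes the centre and permutes the 7 leaves freely, so Aut(G) ≅ S_7 of order 7! = 5040.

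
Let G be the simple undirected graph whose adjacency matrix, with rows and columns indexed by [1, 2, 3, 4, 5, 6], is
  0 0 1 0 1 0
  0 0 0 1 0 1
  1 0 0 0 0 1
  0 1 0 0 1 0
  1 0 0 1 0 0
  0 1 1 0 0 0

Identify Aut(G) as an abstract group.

G is 2-regular and connected on 6 vertices, i.e. the cycle C_6. C_6 has 6 rotations and 6 reflections, so Aut(C_6) ≅ D_6 of order 12.

D_6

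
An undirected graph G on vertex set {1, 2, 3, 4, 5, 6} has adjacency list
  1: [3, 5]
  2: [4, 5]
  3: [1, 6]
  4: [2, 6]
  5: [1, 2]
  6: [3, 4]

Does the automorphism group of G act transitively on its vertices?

Every vertex has degree 2 and the graph is connected, so G is the 6-cycle C_6. C_6 has 6 rotations and 6 reflections, so Aut(C_6) ≅ D_6 of order 12. This group acts transitively on the 6 vertices.

Yes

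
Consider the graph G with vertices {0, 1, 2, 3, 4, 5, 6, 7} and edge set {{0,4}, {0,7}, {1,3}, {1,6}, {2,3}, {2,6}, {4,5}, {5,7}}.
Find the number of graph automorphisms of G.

G has two connected components, {1, 2, 3, 6} and {0, 4, 5, 7}; each is 2-regular, so G = C_4 ⊔ C_4. Aut of a disjoint union of two copies of C_4 is the wreath product D_4 ≀ Z_2, of order 2·8² = 128.

128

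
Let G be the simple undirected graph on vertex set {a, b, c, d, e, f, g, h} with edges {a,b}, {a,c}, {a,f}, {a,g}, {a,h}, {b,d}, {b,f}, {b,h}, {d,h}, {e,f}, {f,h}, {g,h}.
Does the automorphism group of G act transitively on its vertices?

No

Automorphisms preserve degree, but G has vertices of degree 1 and vertices of degree 5; no automorphism maps one to the other, so G is not vertex-transitive.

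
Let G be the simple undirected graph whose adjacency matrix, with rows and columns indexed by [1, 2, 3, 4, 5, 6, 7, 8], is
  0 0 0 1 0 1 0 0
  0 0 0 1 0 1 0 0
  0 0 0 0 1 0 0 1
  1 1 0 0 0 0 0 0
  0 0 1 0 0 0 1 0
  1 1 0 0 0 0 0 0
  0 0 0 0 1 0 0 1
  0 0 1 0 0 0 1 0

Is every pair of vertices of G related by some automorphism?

Yes

G has two connected components, {3, 5, 7, 8} and {1, 2, 4, 6}; each is 2-regular, so G = C_4 ⊔ C_4. With two isomorphic components, Aut(G) = Aut(C_4) ≀ S_2 = (D_4 × D_4) ⋊ Z_2: permute each cycle by D_4, then optionally swap the two cycles. Order 2·(2·4)² = 128. Under this action every vertex can be carried to every other, so G is vertex-transitive.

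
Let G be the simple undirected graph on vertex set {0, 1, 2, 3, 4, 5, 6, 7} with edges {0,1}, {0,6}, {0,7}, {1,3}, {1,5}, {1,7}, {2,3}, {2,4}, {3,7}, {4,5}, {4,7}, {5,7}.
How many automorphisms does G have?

Degrees alone do not determine every vertex (e.g. 0 and 3 both have degree 3), but their neighbour-degree multisets differ: N(0) has degrees [1, 4, 5] while N(3) has degrees [2, 4, 5]. Repeating this refinement separates all vertices, so the only automorphism is the identity.

1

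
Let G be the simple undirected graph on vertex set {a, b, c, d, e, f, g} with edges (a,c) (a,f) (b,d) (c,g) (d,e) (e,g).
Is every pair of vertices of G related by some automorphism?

No

Automorphisms preserve degree, but G has vertices of degree 1 and vertices of degree 2; no automorphism maps one to the other, so G is not vertex-transitive.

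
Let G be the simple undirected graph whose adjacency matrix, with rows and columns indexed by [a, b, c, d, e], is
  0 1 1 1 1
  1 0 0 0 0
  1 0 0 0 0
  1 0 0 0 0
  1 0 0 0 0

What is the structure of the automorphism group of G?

the symmetric group on 4 letters

Vertex a has degree 4 and every other vertex has degree 1, so G is the star K_{1,4} with centre a. Any automorphism fixes the centre and permutes the 4 leaves freely, so Aut(G) ≅ S_4 of order 4! = 24.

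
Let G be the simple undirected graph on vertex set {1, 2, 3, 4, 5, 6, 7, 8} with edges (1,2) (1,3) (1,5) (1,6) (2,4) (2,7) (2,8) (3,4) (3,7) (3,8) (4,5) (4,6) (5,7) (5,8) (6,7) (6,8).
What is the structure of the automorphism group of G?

G is 4-regular and bipartite with parts {2, 3, 5, 6} and {1, 4, 7, 8} (each part is independent and every cross-pair is an edge), so G = K_{4,4}. Aut(K_{4,4}) is the wreath product S_4 ≀ Z_2: permute within each part, then optionally swap the parts; |Aut| = 2·(4!)² = 1152.

S_4 ≀ Z_2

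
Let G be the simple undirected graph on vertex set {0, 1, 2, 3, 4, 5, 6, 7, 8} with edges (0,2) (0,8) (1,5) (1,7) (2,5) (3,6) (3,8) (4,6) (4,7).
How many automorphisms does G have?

Every vertex has degree 2 and the graph is connected, so G is the 9-cycle C_9. C_9 has 9 rotations and 9 reflections, so Aut(C_9) ≅ D_9 of order 18.

18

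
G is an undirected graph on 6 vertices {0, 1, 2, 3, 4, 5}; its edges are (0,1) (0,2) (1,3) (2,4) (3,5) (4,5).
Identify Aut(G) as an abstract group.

Every vertex has degree 2 and the graph is connected, so G is the 6-cycle C_6. The automorphisms of the 6-cycle are exactly the symmetries of a regular 6-gon: the dihedral group D_6, |D_6| = 12.

D_6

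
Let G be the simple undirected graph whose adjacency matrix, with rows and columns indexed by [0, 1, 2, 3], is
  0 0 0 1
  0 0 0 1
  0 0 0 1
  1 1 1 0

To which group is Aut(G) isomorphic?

S_3

Vertex 3 has degree 3 and every other vertex has degree 1, so G is the star K_{1,3} with centre 3. Any automorphism fixes the centre and permutes the 3 leaves freely, so Aut(G) ≅ S_3 of order 3! = 6.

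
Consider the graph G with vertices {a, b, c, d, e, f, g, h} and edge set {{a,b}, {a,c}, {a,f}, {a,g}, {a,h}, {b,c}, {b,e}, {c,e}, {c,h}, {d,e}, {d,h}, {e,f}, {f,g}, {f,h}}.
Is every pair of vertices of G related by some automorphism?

No

Vertex a is the only vertex of degree 5, so every automorphism fixes it; G is not vertex-transitive.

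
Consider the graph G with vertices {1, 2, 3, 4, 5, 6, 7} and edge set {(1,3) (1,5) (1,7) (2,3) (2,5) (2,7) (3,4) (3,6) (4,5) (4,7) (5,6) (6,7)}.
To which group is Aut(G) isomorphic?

S_4 × S_3

The vertices split by degree into {3, 5, 7} (degree 4) and {1, 2, 4, 6} (degree 3); every edge runs between the two parts, so G is the complete bipartite graph K_{3,4}. Automorphisms preserve the bipartition setwise (since the parts differ in size) and act as S_4 × S_3 within it; |Aut| = 144.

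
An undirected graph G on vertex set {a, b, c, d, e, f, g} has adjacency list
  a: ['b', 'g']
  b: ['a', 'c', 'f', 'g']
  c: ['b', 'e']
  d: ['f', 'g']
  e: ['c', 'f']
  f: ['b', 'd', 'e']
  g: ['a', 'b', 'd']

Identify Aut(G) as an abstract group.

the trivial group

The degree sequence is [2, 4, 2, 2, 2, 3, 3]. Checking the degree-preserving permutations of the vertex set shows that none except the identity preserves every edge, so Aut(G) is trivial.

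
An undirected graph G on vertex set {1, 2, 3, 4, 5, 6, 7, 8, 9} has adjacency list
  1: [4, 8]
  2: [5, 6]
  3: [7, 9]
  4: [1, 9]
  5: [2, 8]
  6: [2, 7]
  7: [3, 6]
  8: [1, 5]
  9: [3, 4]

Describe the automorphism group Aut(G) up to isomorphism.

D_9

Every vertex has degree 2 and the graph is connected, so G is the 9-cycle C_9. C_9 has 9 rotations and 9 reflections, so Aut(C_9) ≅ D_9 of order 18.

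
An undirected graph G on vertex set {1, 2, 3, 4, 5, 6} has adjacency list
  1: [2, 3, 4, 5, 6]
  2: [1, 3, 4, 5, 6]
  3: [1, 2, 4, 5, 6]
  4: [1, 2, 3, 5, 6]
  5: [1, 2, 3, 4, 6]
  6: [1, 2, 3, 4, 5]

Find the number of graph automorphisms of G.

720

Every vertex has degree 5, so G is the complete graph K_6. Any permutation of the 6 vertices preserves K_6, so Aut(K_6) = S_6 of order 6! = 720.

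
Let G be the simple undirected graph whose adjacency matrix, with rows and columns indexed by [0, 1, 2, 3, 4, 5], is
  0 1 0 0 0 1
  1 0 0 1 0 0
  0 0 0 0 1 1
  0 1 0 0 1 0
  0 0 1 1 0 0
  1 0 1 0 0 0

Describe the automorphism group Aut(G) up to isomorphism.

the dihedral group of order 12

G is 2-regular and connected on 6 vertices, i.e. the cycle C_6. The automorphisms of the 6-cycle are exactly the symmetries of a regular 6-gon: the dihedral group D_6, |D_6| = 12.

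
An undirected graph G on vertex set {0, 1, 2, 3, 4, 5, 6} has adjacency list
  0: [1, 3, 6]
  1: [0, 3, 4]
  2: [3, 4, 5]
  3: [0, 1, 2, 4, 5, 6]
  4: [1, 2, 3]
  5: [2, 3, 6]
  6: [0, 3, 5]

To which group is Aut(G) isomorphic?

Vertex 3 is the unique vertex of degree 6; the remaining 6 vertices each have degree 3 and induce a cycle, so G is the wheel on 7 vertices with hub 3. Every automorphism fixes the hub and acts on the rim 6-cycle, so Aut(G) ≅ Aut(C_6) = D_6 of order 12.

the dihedral group of order 12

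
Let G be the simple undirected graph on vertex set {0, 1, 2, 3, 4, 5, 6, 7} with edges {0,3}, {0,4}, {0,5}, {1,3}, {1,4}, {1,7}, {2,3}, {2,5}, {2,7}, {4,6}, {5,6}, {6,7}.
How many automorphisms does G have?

G is 3-regular and bipartite on 2^3 = 8 vertices with girth 4; it is the hypercube graph Q_3. Aut(Q_3) consists of the signed permutations of the 3 coordinate axes: 3! permutations times 2^3 sign flips, so |Aut| = 2^3·3! = 48.

48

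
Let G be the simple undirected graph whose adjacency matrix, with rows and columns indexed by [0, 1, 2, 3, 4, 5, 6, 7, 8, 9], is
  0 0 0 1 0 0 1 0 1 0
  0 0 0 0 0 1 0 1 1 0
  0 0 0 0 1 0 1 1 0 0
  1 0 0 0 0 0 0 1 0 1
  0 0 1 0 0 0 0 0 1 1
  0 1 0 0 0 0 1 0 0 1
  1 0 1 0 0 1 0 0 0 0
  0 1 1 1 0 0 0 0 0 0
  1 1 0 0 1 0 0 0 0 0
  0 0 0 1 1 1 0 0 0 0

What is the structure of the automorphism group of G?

G is 3-regular on 10 vertices with no triangles and no 4-cycles (girth 5): this is the Petersen graph. Viewing the Petersen graph as the Kneser graph K(5,2) — vertices are 2-subsets of {1,…,5}, edges join disjoint pairs — its automorphisms are exactly the permutations of the 5-element set, so Aut ≅ S_5 of order 120.

the symmetric group S_5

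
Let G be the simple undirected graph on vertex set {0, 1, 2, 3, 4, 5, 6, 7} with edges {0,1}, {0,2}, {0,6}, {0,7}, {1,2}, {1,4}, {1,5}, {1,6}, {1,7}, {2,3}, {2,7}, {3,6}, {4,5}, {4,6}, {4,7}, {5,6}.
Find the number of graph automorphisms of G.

1

Degrees alone do not determine every vertex (e.g. 0 and 2 both have degree 4), but their neighbour-degree multisets differ: N(0) has degrees [4, 4, 5, 6] while N(2) has degrees [2, 4, 4, 6]. Repeating this refinement separates all vertices, so the only automorphism is the identity.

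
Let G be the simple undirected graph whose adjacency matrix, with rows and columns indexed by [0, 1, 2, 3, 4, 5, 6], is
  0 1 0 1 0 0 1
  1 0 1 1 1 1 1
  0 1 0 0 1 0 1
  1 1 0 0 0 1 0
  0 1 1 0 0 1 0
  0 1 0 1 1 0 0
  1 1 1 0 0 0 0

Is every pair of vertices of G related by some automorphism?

No

Vertex 1 is the only vertex of degree 6, so every automorphism fixes it; G is not vertex-transitive.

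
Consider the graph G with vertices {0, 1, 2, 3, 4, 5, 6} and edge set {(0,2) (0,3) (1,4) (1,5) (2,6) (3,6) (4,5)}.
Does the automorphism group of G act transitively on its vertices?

No

G has two connected components, {0, 2, 3, 6} and {1, 4, 5}; each is 2-regular, so G = C_4 ⊔ C_3. The orbit of 0 under Aut(G) is {0, 2, 3, 6}, which does not contain 1, so G is not vertex-transitive.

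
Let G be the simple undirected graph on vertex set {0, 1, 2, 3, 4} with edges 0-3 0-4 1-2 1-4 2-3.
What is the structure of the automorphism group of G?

Every vertex has degree 2 and the graph is connected, so G is the 5-cycle C_5. C_5 has 5 rotations and 5 reflections, so Aut(C_5) ≅ D_5 of order 10.

D_5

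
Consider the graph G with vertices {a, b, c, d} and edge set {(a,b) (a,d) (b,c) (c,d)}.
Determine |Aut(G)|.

8

G is 2-regular and bipartite on 2^2 = 4 vertices with girth 4; it is the hypercube graph Q_2. The symmetry group of the 2-cube is the hyperoctahedral group B_2 = Z_2 ≀ S_2, of order 2^2·2! = 8.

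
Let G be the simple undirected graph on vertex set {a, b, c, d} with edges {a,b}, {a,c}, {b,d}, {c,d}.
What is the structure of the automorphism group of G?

G is 2-regular and connected on 4 vertices, i.e. the cycle C_4. C_4 has 4 rotations and 4 reflections, so Aut(C_4) ≅ D_4 of order 8.

D_4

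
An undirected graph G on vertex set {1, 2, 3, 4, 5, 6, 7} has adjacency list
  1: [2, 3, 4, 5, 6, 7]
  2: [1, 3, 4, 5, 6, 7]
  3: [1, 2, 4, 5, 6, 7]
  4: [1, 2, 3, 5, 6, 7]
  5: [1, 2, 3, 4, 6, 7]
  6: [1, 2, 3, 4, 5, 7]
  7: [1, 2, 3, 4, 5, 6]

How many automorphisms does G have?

All 7 vertices are pairwise adjacent: G = K_7. Every bijection on the vertex set is an automorphism of K_7; hence Aut(K_7) ≅ S_7, order 5040.

5040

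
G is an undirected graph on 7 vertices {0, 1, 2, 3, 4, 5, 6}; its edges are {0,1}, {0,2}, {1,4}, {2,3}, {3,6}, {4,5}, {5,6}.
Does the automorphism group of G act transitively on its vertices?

Yes

Every vertex has degree 2 and the graph is connected, so G is the 7-cycle C_7. The automorphisms of the 7-cycle are exactly the symmetries of a regular 7-gon: the dihedral group D_7, |D_7| = 14. This group acts transitively on the 7 vertices.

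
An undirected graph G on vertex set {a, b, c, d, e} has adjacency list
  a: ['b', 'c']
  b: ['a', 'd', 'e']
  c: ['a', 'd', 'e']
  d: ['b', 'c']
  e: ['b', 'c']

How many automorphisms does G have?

The vertices split by degree into {b, c} (degree 3) and {a, d, e} (degree 2); every edge runs between the two parts, so G is the complete bipartite graph K_{2,3}. Automorphisms preserve the bipartition setwise (since the parts differ in size) and act as S_2 × S_3 within it; |Aut| = 12.

12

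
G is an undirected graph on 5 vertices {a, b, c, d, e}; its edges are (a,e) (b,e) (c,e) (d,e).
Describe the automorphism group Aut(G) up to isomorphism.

Vertex e has degree 4 and every other vertex has degree 1, so G is the star K_{1,4} with centre e. The 4 leaves are pairwise interchangeable while the centre is fixed, giving Aut(G) = S_4.

the symmetric group on 4 letters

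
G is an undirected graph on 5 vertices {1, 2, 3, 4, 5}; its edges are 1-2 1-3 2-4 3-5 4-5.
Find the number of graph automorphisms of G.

G is 2-regular and connected on 5 vertices, i.e. the cycle C_5. C_5 has 5 rotations and 5 reflections, so Aut(C_5) ≅ D_5 of order 10.

10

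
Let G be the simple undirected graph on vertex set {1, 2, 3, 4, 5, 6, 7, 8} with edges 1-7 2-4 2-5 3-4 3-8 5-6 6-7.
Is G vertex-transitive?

Automorphisms preserve degree, but G has vertices of degree 1 and vertices of degree 2; no automorphism maps one to the other, so G is not vertex-transitive.

No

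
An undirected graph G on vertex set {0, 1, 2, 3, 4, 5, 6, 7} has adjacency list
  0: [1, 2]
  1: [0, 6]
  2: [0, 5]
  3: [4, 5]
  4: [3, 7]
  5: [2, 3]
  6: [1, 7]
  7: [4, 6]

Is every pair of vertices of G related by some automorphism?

G is 2-regular and connected on 8 vertices, i.e. the cycle C_8. C_8 has 8 rotations and 8 reflections, so Aut(C_8) ≅ D_8 of order 16. This group acts transitively on the 8 vertices.

Yes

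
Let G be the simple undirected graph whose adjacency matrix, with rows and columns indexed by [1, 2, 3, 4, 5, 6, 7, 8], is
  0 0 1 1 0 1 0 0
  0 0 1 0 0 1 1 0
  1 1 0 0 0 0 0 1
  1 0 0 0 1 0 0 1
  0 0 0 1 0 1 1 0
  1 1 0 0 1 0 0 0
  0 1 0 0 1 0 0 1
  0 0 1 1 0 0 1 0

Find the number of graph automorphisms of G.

G is 3-regular and bipartite on 2^3 = 8 vertices with girth 4; it is the hypercube graph Q_3. Aut(Q_3) consists of the signed permutations of the 3 coordinate axes: 3! permutations times 2^3 sign flips, so |Aut| = 2^3·3! = 48.

48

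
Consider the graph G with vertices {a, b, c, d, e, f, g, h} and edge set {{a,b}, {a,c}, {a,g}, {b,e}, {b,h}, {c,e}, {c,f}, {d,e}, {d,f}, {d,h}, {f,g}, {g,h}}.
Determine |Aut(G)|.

48

G is 3-regular and bipartite on 2^3 = 8 vertices with girth 4; it is the hypercube graph Q_3. Aut(Q_3) consists of the signed permutations of the 3 coordinate axes: 3! permutations times 2^3 sign flips, so |Aut| = 2^3·3! = 48.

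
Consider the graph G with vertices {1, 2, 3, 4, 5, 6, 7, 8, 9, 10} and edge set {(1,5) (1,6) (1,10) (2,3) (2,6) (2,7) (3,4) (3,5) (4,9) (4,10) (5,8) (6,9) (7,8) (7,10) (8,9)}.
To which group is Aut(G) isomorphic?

the symmetric group S_5

G is 3-regular on 10 vertices with no triangles and no 4-cycles (girth 5): this is the Petersen graph. It is a classical fact that the Petersen graph has automorphism group S_5 (order 120), arising from its description as the Kneser graph K(5,2).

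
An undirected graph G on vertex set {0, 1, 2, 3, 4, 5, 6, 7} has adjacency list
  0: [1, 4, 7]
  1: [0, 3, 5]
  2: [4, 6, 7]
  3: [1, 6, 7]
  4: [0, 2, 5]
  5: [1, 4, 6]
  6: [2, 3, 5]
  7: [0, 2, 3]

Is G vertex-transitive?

Yes

G is 3-regular and bipartite on 2^3 = 8 vertices with girth 4; it is the hypercube graph Q_3. Aut(Q_3) consists of the signed permutations of the 3 coordinate axes: 3! permutations times 2^3 sign flips, so |Aut| = 2^3·3! = 48. This group acts transitively on the 8 vertices.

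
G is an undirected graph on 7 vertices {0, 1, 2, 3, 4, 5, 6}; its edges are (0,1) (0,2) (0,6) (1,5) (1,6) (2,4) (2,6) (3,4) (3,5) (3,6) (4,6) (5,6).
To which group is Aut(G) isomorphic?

D_6

Vertex 6 is the unique vertex of degree 6; the remaining 6 vertices each have degree 3 and induce a cycle, so G is the wheel on 7 vertices with hub 6. Every automorphism fixes the hub and acts on the rim 6-cycle, so Aut(G) ≅ Aut(C_6) = D_6 of order 12.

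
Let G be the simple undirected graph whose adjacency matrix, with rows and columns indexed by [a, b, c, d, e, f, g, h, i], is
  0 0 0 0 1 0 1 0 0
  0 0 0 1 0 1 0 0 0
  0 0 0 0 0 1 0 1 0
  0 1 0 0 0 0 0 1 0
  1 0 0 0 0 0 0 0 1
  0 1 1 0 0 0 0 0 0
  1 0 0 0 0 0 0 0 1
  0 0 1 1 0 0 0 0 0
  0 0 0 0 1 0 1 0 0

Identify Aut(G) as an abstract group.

G has two connected components, {b, c, d, f, h} and {a, e, g, i}; each is 2-regular, so G = C_5 ⊔ C_4. The components are non-isomorphic (different sizes), so Aut(G) = Aut(C_5) × Aut(C_4) = D_5 × D_4 of order 10·8 = 80.

D_5 × D_4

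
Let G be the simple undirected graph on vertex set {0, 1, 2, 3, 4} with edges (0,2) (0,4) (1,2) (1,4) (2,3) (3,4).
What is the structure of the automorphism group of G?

The vertices split by degree into {2, 4} (degree 3) and {0, 1, 3} (degree 2); every edge runs between the two parts, so G is the complete bipartite graph K_{2,3}. Automorphisms preserve the bipartition setwise (since the parts differ in size) and act as S_2 × S_3 within it; |Aut| = 12.

S_2 × S_3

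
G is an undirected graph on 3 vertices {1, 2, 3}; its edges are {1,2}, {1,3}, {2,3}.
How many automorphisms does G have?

6

Every vertex has degree 2, so G is the complete graph K_3. Any permutation of the 3 vertices preserves K_3, so Aut(K_3) = S_3 of order 3! = 6.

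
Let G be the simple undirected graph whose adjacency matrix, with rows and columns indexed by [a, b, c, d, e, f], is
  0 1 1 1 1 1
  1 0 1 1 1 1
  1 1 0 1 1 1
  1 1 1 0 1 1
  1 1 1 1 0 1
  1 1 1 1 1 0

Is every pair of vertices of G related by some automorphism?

Every vertex has degree 5, so G is the complete graph K_6. Every bijection on the vertex set is an automorphism of K_6; hence Aut(K_6) ≅ S_6, order 720. Under this action every vertex can be carried to every other, so G is vertex-transitive.

Yes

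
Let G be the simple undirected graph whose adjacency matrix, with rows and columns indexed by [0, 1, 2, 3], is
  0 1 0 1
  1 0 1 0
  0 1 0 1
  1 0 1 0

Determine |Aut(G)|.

8

G is 2-regular and bipartite on 2^2 = 4 vertices with girth 4; it is the hypercube graph Q_2. Aut(Q_2) consists of the signed permutations of the 2 coordinate axes: 2! permutations times 2^2 sign flips, so |Aut| = 2^2·2! = 8.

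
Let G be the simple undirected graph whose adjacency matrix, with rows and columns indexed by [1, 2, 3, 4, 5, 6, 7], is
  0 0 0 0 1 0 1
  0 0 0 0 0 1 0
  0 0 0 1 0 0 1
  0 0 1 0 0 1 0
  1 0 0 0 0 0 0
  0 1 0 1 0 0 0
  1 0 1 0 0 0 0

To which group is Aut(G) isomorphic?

The degree sequence is [2, 1, 2, 2, 1, 2, 2]; the two degree-1 vertices 2 and 5 are the ends of a path, so G = P_7. A path has exactly one nontrivial symmetry — reversal — giving Aut(G) of order 2.

C_2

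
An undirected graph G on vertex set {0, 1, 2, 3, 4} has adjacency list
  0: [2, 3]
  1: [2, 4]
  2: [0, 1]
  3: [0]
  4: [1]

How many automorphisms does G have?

2

The degree sequence is [2, 2, 2, 1, 1]; the two degree-1 vertices 3 and 4 are the ends of a path, so G = P_5. The only nontrivial automorphism of a path is the end-to-end reflection, so Aut(G) ≅ Z_2.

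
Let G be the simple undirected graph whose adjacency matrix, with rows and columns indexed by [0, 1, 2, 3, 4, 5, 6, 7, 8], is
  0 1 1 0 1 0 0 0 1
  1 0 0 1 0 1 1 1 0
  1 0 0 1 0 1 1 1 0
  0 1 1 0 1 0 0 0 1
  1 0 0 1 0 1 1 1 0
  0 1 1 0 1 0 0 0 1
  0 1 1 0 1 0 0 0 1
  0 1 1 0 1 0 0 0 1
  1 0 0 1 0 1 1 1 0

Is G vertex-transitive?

Automorphisms preserve degree, but G has vertices of degree 4 and vertices of degree 5; no automorphism maps one to the other, so G is not vertex-transitive.

No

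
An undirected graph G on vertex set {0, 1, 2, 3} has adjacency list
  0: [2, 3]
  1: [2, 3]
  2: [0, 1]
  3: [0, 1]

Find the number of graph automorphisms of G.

8

G is 2-regular and bipartite on 2^2 = 4 vertices with girth 4; it is the hypercube graph Q_2. Aut(Q_2) consists of the signed permutations of the 2 coordinate axes: 2! permutations times 2^2 sign flips, so |Aut| = 2^2·2! = 8.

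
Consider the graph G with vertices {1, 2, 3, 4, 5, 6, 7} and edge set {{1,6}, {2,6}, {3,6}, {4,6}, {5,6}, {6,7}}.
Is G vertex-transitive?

Vertex 6 is the only vertex of degree 6, so every automorphism fixes it; G is not vertex-transitive.

No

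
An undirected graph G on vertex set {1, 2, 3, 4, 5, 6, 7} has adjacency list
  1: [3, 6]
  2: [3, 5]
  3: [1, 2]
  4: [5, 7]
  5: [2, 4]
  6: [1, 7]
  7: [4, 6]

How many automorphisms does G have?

G is 2-regular and connected on 7 vertices, i.e. the cycle C_7. The automorphisms of the 7-cycle are exactly the symmetries of a regular 7-gon: the dihedral group D_7, |D_7| = 14.

14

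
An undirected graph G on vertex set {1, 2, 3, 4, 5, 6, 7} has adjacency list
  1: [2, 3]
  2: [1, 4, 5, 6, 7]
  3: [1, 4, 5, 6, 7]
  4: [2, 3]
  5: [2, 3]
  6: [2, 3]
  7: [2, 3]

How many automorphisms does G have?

The vertices split by degree into {2, 3} (degree 5) and {1, 4, 5, 6, 7} (degree 2); every edge runs between the two parts, so G is the complete bipartite graph K_{2,5}. Automorphisms preserve the bipartition setwise (since the parts differ in size) and act as S_5 × S_2 within it; |Aut| = 240.

240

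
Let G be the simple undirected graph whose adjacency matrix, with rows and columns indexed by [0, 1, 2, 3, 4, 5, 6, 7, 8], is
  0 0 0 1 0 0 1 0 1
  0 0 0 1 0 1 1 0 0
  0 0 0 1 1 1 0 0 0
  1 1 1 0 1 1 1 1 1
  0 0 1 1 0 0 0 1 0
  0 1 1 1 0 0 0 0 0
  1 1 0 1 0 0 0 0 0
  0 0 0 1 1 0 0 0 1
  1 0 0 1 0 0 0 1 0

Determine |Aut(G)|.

16

Vertex 3 is the unique vertex of degree 8; the remaining 8 vertices each have degree 3 and induce a cycle, so G is the wheel on 9 vertices with hub 3. With the hub fixed, the remaining symmetry is that of the rim cycle C_8, giving the dihedral group D_8.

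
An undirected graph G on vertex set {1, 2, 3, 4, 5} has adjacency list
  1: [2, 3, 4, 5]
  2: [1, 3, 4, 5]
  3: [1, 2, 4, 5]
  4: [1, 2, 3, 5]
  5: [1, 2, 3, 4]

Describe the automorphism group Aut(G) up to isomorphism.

Every vertex has degree 4, so G is the complete graph K_5. Every bijection on the vertex set is an automorphism of K_5; hence Aut(K_5) ≅ S_5, order 120.

the symmetric group on 5 letters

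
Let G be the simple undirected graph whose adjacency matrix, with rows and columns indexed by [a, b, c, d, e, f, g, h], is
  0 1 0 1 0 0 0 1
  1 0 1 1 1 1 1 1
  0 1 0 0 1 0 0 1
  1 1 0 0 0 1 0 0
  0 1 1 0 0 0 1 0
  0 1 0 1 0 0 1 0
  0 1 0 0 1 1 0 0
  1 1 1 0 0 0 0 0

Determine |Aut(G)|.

14

Vertex b is the unique vertex of degree 7; the remaining 7 vertices each have degree 3 and induce a cycle, so G is the wheel on 8 vertices with hub b. With the hub fixed, the remaining symmetry is that of the rim cycle C_7, giving the dihedral group D_7.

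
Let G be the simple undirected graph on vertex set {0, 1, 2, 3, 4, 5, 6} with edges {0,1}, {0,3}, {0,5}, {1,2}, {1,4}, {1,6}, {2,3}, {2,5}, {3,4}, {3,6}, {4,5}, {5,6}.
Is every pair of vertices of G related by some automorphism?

Automorphisms preserve degree, but G has vertices of degree 3 and vertices of degree 4; no automorphism maps one to the other, so G is not vertex-transitive.

No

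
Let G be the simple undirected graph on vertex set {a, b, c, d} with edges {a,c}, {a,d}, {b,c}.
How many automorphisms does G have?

The degree sequence is [2, 1, 2, 1]; the two degree-1 vertices b and d are the ends of a path, so G = P_4. The only nontrivial automorphism of a path is the end-to-end reflection, so Aut(G) ≅ Z_2.

2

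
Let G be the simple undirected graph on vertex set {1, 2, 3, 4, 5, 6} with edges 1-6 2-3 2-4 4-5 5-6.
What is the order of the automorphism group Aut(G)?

The degree sequence is [1, 2, 1, 2, 2, 2]; the two degree-1 vertices 1 and 3 are the ends of a path, so G = P_6. A path has exactly one nontrivial symmetry — reversal — giving Aut(G) of order 2.

2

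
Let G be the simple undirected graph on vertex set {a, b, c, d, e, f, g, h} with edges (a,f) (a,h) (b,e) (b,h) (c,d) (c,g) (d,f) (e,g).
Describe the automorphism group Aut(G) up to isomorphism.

D_8

G is 2-regular and connected on 8 vertices, i.e. the cycle C_8. C_8 has 8 rotations and 8 reflections, so Aut(C_8) ≅ D_8 of order 16.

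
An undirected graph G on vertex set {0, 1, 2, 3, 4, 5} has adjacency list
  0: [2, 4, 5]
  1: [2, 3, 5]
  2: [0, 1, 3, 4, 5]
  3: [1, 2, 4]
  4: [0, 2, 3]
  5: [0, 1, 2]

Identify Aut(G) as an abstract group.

Vertex 2 is the unique vertex of degree 5; the remaining 5 vertices each have degree 3 and induce a cycle, so G is the wheel on 6 vertices with hub 2. Every automorphism fixes the hub and acts on the rim 5-cycle, so Aut(G) ≅ Aut(C_5) = D_5 of order 10.

D_5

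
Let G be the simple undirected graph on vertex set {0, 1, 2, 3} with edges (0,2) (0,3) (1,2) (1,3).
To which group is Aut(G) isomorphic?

Z_2^2 ⋊ S_2

G is 2-regular and bipartite on 2^2 = 4 vertices with girth 4; it is the hypercube graph Q_2. The symmetry group of the 2-cube is the hyperoctahedral group B_2 = Z_2 ≀ S_2, of order 2^2·2! = 8.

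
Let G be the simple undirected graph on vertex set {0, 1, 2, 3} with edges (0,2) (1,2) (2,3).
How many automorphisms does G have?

6

Vertex 2 has degree 3 and every other vertex has degree 1, so G is the star K_{1,3} with centre 2. The 3 leaves are pairwise interchangeable while the centre is fixed, giving Aut(G) = S_3.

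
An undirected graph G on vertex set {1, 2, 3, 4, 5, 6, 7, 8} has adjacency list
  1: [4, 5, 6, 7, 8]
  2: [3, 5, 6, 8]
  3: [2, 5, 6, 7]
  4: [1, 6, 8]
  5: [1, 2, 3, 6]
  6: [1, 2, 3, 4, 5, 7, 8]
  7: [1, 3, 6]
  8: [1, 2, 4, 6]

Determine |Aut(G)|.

1

The degree sequence is [5, 4, 4, 3, 4, 7, 3, 4]. Checking the degree-preserving permutations of the vertex set shows that none except the identity preserves every edge, so Aut(G) is trivial.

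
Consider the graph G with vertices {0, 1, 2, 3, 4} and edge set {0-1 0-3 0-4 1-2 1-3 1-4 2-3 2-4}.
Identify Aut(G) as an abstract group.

the dihedral group of order 8

Vertex 1 is the unique vertex of degree 4; the remaining 4 vertices each have degree 3 and induce a cycle, so G is the wheel on 5 vertices with hub 1. Every automorphism fixes the hub and acts on the rim 4-cycle, so Aut(G) ≅ Aut(C_4) = D_4 of order 8.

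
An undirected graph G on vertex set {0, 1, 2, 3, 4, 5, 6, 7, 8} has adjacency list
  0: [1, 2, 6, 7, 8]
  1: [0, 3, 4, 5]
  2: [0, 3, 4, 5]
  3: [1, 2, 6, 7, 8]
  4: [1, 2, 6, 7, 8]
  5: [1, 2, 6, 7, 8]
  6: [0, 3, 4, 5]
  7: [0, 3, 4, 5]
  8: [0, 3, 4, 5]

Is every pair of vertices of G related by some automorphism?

Automorphisms preserve degree, but G has vertices of degree 4 and vertices of degree 5; no automorphism maps one to the other, so G is not vertex-transitive.

No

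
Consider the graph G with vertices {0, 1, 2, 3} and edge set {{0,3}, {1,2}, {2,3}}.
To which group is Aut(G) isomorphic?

The degree sequence is [1, 1, 2, 2]; the two degree-1 vertices 0 and 1 are the ends of a path, so G = P_4. A path has exactly one nontrivial symmetry — reversal — giving Aut(G) of order 2.

C_2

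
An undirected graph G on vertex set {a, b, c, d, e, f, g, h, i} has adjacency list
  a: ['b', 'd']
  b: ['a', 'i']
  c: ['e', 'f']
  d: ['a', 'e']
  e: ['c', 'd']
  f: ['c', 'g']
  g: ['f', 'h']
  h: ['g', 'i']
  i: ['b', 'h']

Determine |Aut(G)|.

18

G is 2-regular and connected on 9 vertices, i.e. the cycle C_9. C_9 has 9 rotations and 9 reflections, so Aut(C_9) ≅ D_9 of order 18.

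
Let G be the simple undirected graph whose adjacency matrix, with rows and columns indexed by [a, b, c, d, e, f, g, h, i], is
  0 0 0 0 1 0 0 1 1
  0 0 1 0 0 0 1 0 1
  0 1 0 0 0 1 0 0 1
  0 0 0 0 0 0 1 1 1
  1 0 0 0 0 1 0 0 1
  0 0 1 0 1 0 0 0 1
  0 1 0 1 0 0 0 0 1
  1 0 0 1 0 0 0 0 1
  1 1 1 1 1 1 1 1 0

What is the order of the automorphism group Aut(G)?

Vertex i is the unique vertex of degree 8; the remaining 8 vertices each have degree 3 and induce a cycle, so G is the wheel on 9 vertices with hub i. Every automorphism fixes the hub and acts on the rim 8-cycle, so Aut(G) ≅ Aut(C_8) = D_8 of order 16.

16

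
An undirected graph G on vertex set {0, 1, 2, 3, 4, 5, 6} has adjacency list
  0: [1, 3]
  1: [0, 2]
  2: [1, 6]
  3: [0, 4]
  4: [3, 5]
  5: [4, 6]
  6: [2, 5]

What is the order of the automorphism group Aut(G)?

14

Every vertex has degree 2 and the graph is connected, so G is the 7-cycle C_7. The automorphisms of the 7-cycle are exactly the symmetries of a regular 7-gon: the dihedral group D_7, |D_7| = 14.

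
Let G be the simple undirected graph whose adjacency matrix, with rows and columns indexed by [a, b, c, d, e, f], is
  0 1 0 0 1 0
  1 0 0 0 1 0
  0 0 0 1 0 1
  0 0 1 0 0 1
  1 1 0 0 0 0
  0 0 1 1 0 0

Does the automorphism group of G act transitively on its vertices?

Yes

G has two connected components, {c, d, f} and {a, b, e}; each is 2-regular, so G = C_3 ⊔ C_3. With two isomorphic components, Aut(G) = Aut(C_3) ≀ S_2 = (D_3 × D_3) ⋊ Z_2: permute each cycle by D_3, then optionally swap the two cycles. Order 2·(2·3)² = 72. This group acts transitively on the 6 vertices.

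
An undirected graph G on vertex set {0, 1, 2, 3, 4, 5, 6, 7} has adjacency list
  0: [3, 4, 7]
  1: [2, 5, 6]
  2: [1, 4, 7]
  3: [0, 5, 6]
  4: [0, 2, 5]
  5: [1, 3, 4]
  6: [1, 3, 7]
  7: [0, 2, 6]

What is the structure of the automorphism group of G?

the hyperoctahedral group B_3

G is 3-regular and bipartite on 2^3 = 8 vertices with girth 4; it is the hypercube graph Q_3. Aut(Q_3) consists of the signed permutations of the 3 coordinate axes: 3! permutations times 2^3 sign flips, so |Aut| = 2^3·3! = 48.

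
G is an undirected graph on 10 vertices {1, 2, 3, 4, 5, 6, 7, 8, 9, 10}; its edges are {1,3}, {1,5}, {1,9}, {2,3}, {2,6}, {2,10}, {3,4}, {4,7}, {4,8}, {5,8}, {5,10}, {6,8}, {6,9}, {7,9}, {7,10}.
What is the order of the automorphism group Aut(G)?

G is 3-regular on 10 vertices with no triangles and no 4-cycles (girth 5): this is the Petersen graph. It is a classical fact that the Petersen graph has automorphism group S_5 (order 120), arising from its description as the Kneser graph K(5,2).

120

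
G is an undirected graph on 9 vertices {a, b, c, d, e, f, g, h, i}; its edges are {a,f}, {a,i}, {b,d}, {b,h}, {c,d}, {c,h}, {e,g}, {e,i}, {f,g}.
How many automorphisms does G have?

80

G has two connected components, {a, e, f, g, i} and {b, c, d, h}; each is 2-regular, so G = C_5 ⊔ C_4. The components are non-isomorphic (different sizes), so Aut(G) = Aut(C_4) × Aut(C_5) = D_4 × D_5 of order 8·10 = 80.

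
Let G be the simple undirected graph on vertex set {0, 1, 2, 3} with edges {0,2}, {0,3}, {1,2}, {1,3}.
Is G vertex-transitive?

Yes

G is 2-regular and bipartite on 2^2 = 4 vertices with girth 4; it is the hypercube graph Q_2. The symmetry group of the 2-cube is the hyperoctahedral group B_2 = Z_2 ≀ S_2, of order 2^2·2! = 8. This group acts transitively on the 4 vertices.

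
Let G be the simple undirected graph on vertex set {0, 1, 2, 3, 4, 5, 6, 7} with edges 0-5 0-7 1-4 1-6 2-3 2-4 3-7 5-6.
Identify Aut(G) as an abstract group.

G is 2-regular and connected on 8 vertices, i.e. the cycle C_8. The automorphisms of the 8-cycle are exactly the symmetries of a regular 8-gon: the dihedral group D_8, |D_8| = 16.

D_8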